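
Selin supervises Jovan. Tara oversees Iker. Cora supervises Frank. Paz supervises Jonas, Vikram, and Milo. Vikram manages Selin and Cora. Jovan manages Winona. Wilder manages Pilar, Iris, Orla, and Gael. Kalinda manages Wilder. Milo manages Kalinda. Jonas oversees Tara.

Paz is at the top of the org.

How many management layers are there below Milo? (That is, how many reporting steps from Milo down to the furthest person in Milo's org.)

3

The longest chain under Milo runs Milo → Kalinda → Wilder → Gael, which is 3 levels below Milo.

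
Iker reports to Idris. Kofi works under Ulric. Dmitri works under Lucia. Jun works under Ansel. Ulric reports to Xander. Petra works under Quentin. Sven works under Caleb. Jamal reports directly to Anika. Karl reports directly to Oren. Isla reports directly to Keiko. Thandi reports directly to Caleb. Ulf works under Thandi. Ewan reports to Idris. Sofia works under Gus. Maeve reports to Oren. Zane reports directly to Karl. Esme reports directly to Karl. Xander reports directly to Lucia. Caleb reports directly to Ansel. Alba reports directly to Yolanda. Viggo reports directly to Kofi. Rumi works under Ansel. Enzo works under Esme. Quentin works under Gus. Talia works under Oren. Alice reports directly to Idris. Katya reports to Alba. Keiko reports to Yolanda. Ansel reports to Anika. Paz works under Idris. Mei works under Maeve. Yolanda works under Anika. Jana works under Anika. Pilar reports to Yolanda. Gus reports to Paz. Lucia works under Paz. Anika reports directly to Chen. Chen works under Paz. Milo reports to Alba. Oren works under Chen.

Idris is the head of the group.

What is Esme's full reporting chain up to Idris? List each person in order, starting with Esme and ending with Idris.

Esme -> Karl -> Oren -> Chen -> Paz -> Idris

Esme reports to Karl. Karl reports to Oren. Oren reports to Chen. Chen reports to Paz. Paz reports to Idris. Idris is at the top.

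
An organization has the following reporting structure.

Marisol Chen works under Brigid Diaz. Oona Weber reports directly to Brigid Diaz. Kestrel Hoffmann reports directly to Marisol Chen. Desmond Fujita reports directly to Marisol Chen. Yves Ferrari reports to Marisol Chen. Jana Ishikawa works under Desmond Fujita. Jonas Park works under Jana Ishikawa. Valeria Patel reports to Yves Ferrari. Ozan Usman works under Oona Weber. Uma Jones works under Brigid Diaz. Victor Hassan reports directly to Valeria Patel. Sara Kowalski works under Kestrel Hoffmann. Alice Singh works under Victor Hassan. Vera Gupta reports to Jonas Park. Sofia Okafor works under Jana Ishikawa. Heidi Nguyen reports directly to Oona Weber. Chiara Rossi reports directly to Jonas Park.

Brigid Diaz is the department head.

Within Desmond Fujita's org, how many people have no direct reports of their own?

3

The people in Desmond Fujita's organization with no one reporting to them are Sofia Okafor, Chiara Rossi, Vera Gupta. That is 3.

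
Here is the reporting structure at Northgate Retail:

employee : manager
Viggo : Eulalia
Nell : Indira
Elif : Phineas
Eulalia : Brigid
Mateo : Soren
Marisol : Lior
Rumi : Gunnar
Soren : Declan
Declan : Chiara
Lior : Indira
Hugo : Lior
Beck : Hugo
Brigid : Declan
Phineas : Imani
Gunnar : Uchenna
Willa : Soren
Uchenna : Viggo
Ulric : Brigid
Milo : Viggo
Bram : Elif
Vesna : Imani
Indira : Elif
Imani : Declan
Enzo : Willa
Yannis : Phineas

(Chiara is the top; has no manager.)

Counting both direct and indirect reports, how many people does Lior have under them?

Lior directly manages Marisol, Hugo. Marisol has no reports. Under Hugo: Beck (1). So Lior's organization is 2 direct reports plus everyone under them: 1 + 2 = 3.

3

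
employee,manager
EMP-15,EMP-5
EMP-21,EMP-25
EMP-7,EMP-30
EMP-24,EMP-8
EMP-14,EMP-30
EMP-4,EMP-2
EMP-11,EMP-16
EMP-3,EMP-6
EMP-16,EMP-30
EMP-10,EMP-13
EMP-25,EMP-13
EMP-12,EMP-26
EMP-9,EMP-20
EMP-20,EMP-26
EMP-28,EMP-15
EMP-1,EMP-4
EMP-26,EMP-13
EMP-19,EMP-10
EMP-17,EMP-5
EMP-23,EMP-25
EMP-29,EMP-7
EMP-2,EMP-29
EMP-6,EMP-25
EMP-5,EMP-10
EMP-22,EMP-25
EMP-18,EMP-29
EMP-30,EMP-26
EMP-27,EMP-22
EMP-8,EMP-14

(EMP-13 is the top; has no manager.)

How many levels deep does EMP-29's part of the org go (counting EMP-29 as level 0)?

The longest chain under EMP-29 runs EMP-29 → EMP-2 → EMP-4 → EMP-1, which is 3 levels below EMP-29.

3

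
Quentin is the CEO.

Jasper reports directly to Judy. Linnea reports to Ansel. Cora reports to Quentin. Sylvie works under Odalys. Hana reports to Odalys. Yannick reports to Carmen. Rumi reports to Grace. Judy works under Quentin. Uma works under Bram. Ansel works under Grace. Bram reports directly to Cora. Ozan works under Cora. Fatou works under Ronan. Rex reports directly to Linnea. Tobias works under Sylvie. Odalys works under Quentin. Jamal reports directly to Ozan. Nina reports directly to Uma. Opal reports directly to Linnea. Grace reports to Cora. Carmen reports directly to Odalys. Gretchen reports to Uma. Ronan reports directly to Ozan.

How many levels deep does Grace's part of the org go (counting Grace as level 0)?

The longest chain under Grace runs Grace → Ansel → Linnea → Rex, which is 3 levels below Grace.

3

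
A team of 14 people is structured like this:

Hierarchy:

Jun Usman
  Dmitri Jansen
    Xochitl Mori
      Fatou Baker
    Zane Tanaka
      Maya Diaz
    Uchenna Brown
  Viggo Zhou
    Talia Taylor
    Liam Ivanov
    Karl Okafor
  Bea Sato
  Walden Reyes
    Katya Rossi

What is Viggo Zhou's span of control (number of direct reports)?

3

Viggo Zhou directly manages Talia Taylor, Liam Ivanov, Karl Okafor. That is 3 direct reports.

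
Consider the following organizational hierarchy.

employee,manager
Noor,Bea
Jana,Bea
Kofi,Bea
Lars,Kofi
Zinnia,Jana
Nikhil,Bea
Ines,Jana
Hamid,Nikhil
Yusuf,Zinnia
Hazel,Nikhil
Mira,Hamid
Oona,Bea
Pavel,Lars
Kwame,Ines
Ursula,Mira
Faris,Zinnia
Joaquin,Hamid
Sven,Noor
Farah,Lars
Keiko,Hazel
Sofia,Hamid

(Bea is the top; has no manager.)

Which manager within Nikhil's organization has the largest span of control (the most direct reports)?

Hamid

Direct-report counts within Nikhil's organization: Nikhil has 2; Hazel has 1; Hamid has 3; Mira has 1. The largest is 3, held by Hamid.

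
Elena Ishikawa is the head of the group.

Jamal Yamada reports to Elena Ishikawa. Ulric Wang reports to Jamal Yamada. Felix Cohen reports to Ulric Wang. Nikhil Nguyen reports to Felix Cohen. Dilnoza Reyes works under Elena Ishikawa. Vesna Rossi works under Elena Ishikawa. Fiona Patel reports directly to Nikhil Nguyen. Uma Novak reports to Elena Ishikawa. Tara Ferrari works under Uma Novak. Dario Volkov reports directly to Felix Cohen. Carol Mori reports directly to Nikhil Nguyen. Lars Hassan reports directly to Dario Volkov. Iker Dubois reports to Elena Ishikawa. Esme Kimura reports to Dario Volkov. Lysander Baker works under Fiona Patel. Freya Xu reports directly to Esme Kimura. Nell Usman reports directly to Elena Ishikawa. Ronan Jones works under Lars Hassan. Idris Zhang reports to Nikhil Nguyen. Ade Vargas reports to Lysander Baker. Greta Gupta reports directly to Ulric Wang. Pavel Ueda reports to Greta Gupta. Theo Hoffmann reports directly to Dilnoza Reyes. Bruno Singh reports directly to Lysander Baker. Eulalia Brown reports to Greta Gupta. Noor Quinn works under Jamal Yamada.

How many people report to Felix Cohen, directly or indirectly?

Felix Cohen directly manages Nikhil Nguyen, Dario Volkov. Under Nikhil Nguyen: Idris Zhang, Carol Mori, Fiona Patel, Lysander Baker, Bruno Singh, Ade Vargas (6). Under Dario Volkov: Esme Kimura, Freya Xu, Lars Hassan, Ronan Jones (4). So Felix Cohen's organization is 2 direct reports plus everyone under them: 7 + 5 = 12.

12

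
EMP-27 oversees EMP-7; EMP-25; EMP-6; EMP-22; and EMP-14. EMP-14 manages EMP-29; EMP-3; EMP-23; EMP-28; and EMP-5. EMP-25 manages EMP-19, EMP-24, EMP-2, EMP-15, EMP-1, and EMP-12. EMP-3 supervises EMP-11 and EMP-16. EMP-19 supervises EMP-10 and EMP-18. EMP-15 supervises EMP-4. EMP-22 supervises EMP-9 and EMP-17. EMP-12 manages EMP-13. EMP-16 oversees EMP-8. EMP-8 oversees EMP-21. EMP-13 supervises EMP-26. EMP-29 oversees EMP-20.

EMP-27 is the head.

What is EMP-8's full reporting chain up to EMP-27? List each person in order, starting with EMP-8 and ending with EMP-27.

EMP-8 reports to EMP-16. EMP-16 reports to EMP-3. EMP-3 reports to EMP-14. EMP-14 reports to EMP-27. EMP-27 is at the top.

EMP-8 -> EMP-16 -> EMP-3 -> EMP-14 -> EMP-27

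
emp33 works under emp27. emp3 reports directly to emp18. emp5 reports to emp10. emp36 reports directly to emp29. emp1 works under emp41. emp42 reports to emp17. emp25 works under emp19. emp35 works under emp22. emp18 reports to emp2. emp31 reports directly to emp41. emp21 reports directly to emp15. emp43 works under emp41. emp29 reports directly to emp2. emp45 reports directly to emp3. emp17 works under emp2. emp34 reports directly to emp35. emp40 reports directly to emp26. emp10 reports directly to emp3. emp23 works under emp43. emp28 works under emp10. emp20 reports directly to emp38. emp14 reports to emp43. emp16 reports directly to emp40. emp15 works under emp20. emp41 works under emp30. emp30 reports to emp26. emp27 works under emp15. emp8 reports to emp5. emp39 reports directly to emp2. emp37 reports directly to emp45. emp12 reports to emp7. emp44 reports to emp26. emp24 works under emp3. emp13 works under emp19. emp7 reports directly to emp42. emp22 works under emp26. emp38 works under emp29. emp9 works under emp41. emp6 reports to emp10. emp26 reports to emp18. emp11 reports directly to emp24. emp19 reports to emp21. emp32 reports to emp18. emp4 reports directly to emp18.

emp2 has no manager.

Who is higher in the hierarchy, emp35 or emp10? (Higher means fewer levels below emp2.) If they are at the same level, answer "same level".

emp35 is 4 levels below emp2; emp10 is 3. emp10 is higher.

emp10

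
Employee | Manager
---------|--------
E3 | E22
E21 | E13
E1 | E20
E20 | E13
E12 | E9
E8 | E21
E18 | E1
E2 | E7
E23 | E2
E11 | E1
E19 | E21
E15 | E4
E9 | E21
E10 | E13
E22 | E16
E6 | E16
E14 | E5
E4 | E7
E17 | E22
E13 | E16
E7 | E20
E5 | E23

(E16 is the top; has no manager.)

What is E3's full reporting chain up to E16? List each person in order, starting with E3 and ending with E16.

E3 reports to E22. E22 reports to E16. E16 is at the top.

E3 -> E22 -> E16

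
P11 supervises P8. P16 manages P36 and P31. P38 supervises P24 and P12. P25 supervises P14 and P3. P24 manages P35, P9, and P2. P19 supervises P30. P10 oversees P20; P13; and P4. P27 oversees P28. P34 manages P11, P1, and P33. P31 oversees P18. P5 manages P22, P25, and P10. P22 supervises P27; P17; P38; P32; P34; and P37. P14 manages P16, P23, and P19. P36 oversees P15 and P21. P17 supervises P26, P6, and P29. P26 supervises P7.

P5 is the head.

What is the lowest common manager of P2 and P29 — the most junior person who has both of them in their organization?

P2's chain of managers is P24, P38, P22, P5. P29's chain of managers is P17, P22, P5. The first manager that appears in both chains is P22.

P22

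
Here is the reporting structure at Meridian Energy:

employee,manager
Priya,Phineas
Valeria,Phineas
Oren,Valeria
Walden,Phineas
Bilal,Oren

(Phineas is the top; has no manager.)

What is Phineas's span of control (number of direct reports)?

3

Phineas directly manages Priya, Valeria, Walden. That is 3 direct reports.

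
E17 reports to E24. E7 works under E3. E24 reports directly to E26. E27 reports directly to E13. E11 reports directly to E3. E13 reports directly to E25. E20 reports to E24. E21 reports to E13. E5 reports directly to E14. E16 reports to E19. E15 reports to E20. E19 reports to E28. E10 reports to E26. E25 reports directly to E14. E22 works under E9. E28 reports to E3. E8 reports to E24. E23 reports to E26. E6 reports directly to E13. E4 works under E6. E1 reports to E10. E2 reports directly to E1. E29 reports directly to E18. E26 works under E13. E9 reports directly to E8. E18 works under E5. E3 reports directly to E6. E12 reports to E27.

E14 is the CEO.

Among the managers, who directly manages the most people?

E13

Direct-report counts: E14 has 2; E5 has 1; E18 has 1; E25 has 1; E13 has 4; E27 has 1; E26 has 3; E10 has 1; E1 has 1; E24 has 3; E8 has 1; E9 has 1; E20 has 1; E6 has 2; E3 has 3; E28 has 1; E19 has 1. The largest is 4, held by E13.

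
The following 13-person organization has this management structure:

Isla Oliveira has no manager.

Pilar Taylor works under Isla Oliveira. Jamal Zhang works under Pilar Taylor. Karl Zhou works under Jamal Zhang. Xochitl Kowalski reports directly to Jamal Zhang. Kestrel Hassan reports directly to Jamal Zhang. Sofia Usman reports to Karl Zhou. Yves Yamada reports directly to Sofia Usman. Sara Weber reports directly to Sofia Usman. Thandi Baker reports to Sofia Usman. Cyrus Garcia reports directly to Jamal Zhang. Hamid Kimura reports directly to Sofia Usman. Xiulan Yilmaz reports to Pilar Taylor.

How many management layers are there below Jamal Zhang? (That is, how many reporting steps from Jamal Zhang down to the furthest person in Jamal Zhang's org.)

The longest chain under Jamal Zhang runs Jamal Zhang → Karl Zhou → Sofia Usman → Hamid Kimura, which is 3 levels below Jamal Zhang.

3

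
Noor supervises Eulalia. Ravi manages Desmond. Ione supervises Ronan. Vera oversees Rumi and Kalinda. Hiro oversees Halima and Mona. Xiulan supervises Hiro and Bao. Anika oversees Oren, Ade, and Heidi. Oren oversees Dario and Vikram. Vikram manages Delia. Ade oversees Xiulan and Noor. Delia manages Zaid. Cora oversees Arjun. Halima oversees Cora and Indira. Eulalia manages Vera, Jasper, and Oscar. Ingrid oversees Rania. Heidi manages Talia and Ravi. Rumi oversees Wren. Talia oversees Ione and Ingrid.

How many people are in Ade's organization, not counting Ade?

16

Ade directly manages Xiulan, Noor. Under Xiulan: Bao, Hiro, Mona, Halima, Cora, Arjun, Indira (7). Under Noor: Eulalia, Jasper, Vera, Kalinda, Rumi, Wren, Oscar (7). So Ade's organization is 2 direct reports plus everyone under them: 8 + 8 = 16.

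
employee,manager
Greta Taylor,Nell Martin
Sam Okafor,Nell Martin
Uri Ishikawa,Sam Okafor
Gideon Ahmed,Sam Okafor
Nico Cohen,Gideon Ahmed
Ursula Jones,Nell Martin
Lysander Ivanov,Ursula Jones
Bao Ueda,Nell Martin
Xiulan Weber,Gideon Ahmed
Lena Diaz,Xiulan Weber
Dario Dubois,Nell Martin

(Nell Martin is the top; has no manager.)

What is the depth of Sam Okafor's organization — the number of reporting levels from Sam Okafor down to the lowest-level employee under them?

3

The longest chain under Sam Okafor runs Sam Okafor → Gideon Ahmed → Xiulan Weber → Lena Diaz, which is 3 levels below Sam Okafor.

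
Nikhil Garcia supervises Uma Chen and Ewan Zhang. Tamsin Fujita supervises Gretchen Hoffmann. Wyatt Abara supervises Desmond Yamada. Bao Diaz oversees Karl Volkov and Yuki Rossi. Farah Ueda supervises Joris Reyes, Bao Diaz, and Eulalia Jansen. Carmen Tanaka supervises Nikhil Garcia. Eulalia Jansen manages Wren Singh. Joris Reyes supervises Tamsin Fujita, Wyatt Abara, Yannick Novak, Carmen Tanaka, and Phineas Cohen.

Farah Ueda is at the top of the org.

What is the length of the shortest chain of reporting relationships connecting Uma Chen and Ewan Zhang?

2

Uma Chen is 1 level below Nikhil Garcia, and Ewan Zhang is 1 level below Nikhil Garcia (their lowest common manager). The shortest path runs up from Uma Chen to Nikhil Garcia and back down to Ewan Zhang: 1 + 1 = 2 links.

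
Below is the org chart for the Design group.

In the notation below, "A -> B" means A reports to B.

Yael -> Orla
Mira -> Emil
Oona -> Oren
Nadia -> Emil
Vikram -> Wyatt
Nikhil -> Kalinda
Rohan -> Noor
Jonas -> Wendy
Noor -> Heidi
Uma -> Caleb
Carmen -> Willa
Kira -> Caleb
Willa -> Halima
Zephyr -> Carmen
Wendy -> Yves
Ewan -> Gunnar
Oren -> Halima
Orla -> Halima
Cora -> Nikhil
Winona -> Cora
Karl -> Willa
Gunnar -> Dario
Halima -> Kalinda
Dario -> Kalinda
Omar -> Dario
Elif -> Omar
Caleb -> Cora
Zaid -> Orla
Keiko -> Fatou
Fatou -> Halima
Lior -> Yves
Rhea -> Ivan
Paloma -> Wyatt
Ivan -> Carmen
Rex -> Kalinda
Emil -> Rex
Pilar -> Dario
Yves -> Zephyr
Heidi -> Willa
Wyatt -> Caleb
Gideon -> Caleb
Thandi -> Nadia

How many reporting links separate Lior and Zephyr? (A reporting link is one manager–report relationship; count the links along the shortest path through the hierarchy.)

2

Lior is in Zephyr's organization: the chain from Lior up to Zephyr is Lior → Yves → Zephyr, which is 2 links.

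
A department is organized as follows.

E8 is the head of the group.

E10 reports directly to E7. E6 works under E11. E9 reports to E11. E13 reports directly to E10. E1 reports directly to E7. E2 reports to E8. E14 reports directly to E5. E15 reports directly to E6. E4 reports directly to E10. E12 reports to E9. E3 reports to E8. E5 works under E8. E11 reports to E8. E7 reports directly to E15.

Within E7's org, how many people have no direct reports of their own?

3

The people in E7's organization with no one reporting to them are E1, E4, E13. That is 3.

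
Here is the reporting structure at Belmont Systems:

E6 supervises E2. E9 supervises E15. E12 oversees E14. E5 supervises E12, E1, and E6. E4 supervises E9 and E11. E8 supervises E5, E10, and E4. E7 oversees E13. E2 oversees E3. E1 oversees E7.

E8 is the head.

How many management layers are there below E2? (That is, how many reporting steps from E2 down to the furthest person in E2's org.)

1

The longest chain under E2 runs E2 → E3, which is 1 level below E2.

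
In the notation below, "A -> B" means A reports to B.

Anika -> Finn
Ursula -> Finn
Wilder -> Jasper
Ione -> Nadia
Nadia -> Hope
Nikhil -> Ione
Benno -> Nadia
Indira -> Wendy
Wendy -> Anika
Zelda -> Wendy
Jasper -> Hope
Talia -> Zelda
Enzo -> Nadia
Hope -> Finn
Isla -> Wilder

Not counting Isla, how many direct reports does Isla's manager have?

0

Isla reports to Wilder, and Wilder has no other direct reports. Isla has 0 peers.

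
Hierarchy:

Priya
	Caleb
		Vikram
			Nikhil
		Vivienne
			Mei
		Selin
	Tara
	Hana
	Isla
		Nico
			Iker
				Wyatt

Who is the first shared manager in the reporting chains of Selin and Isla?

Priya

Selin's chain of managers is Caleb, Priya. Isla's chain of managers is Priya. The first manager that appears in both chains is Priya.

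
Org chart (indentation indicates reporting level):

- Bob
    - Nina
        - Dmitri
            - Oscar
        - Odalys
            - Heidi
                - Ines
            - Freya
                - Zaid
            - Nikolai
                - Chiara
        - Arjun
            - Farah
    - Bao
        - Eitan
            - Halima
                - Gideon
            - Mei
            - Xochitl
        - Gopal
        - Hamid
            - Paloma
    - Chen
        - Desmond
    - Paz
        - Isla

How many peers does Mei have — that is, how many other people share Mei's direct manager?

Mei reports to Eitan. Eitan's other direct reports are Halima, Xochitl — 2 peers.

2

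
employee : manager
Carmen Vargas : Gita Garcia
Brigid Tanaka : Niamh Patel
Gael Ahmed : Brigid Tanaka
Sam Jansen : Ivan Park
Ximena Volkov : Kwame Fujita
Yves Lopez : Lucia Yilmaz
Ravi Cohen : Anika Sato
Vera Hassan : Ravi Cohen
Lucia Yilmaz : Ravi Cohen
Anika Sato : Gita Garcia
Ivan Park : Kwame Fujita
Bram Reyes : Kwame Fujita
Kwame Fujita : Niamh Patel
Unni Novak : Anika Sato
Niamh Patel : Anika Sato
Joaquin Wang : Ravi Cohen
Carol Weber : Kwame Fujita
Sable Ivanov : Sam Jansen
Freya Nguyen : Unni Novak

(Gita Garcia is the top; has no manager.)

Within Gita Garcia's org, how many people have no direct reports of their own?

10

The people in Gita Garcia's organization with no one reporting to them are Carmen Vargas, Vera Hassan, Yves Lopez, Joaquin Wang, Freya Nguyen, Gael Ahmed, Ximena Volkov, Bram Reyes, Carol Weber, Sable Ivanov. That is 10.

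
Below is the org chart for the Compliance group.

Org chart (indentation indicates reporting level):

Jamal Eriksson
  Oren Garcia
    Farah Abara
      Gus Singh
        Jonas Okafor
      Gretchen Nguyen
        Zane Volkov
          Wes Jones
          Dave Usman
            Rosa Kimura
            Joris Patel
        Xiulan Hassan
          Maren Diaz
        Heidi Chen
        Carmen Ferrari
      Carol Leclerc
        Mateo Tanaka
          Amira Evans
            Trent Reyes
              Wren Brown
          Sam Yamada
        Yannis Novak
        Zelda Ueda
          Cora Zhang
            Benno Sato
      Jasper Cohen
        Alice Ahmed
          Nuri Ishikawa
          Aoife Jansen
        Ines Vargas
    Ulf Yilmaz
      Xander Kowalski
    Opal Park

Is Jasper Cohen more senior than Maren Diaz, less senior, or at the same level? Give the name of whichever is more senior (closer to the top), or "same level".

Jasper Cohen is 3 levels below Jamal Eriksson; Maren Diaz is 5. Jasper Cohen is higher.

Jasper Cohen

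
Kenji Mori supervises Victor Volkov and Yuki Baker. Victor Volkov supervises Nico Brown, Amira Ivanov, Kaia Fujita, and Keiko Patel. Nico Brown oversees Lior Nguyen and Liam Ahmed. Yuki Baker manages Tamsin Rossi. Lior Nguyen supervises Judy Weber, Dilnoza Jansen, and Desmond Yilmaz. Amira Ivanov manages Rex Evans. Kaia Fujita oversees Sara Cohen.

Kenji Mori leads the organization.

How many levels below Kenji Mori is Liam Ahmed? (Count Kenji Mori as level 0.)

3

Chain from Liam Ahmed up to Kenji Mori: Liam Ahmed → Nico Brown → Victor Volkov → Kenji Mori. That is 3 steps up, so Liam Ahmed is 3 levels below Kenji Mori.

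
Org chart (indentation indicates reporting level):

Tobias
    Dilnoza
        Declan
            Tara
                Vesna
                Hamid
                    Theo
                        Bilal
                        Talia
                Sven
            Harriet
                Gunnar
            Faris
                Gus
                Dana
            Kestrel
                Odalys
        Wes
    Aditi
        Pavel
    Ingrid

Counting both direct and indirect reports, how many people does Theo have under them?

Theo directly manages Bilal, Talia. Bilal has no reports. Talia has no reports. So Theo's organization is 2 direct reports plus everyone under them: 1 + 1 = 2.

2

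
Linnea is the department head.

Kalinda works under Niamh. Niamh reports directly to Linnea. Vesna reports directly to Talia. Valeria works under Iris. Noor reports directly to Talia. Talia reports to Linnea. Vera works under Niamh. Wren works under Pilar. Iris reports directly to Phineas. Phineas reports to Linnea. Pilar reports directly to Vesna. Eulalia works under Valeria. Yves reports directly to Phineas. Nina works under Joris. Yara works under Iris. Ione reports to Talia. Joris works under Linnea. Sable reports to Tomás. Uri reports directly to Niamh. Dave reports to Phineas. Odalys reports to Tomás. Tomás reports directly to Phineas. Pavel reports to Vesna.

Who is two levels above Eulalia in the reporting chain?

Iris

Eulalia reports to Valeria, and Valeria reports to Iris. So Eulalia's skip-level manager is Iris.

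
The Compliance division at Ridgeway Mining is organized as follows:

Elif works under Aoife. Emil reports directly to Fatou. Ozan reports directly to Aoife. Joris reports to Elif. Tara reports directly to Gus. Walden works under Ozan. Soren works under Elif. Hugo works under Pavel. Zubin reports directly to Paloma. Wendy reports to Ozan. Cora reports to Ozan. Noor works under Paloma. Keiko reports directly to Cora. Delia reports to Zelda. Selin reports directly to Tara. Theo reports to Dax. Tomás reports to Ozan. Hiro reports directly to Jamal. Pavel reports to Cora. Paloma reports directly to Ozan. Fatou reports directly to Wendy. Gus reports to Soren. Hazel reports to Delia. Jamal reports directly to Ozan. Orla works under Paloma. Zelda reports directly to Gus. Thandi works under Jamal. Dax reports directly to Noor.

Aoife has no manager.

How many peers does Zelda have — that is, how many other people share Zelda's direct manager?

Zelda reports to Gus. Gus's other direct reports are Tara — 1 peer.

1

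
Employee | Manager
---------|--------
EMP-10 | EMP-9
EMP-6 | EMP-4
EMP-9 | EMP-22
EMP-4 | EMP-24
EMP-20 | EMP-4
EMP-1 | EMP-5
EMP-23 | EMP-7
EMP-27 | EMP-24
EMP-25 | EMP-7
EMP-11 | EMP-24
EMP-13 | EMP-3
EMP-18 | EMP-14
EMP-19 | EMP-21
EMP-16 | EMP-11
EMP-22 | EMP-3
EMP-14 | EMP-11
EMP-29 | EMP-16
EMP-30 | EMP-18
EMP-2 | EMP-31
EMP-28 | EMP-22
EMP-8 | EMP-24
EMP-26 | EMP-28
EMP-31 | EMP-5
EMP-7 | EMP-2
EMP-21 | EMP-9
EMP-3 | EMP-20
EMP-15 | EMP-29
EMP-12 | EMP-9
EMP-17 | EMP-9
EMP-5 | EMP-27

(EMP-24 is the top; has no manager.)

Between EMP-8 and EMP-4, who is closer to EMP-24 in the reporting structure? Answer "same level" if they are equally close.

Both EMP-8 and EMP-4 are 1 level below EMP-24.

same level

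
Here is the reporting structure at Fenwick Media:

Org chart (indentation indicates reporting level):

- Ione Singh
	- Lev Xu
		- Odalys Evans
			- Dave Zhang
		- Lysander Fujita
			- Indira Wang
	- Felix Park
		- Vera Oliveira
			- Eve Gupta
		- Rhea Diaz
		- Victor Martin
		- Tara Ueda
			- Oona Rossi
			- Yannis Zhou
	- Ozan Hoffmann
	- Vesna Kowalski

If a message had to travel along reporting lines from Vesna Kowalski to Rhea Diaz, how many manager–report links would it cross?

Vesna Kowalski is 1 level below Ione Singh, and Rhea Diaz is 2 levels below Ione Singh (their lowest common manager). The shortest path runs up from Vesna Kowalski to Ione Singh and back down to Rhea Diaz: 1 + 2 = 3 links.

3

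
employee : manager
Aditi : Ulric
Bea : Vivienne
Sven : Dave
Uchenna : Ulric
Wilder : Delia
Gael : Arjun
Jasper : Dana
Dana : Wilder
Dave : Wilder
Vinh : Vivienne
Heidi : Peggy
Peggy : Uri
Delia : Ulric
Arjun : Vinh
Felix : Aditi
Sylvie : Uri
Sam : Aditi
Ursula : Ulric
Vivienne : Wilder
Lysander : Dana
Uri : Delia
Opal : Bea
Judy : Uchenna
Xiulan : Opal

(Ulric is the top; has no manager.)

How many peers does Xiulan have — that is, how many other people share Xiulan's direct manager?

Xiulan reports to Opal, and Opal has no other direct reports. Xiulan has 0 peers.

0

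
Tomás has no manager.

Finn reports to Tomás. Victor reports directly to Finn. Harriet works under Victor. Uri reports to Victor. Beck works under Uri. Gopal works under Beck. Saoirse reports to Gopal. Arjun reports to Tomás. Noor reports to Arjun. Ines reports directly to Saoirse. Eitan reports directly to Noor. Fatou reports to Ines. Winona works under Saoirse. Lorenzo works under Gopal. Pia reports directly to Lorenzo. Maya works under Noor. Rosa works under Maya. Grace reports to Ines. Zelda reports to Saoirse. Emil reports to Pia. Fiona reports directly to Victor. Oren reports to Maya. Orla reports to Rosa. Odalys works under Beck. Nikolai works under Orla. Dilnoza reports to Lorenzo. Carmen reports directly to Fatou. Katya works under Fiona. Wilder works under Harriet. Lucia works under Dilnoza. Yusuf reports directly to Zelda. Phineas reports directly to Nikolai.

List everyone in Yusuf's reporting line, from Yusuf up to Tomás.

Yusuf -> Zelda -> Saoirse -> Gopal -> Beck -> Uri -> Victor -> Finn -> Tomás

Yusuf reports to Zelda. Zelda reports to Saoirse. Saoirse reports to Gopal. Gopal reports to Beck. Beck reports to Uri. Uri reports to Victor. Victor reports to Finn. Finn reports to Tomás. Tomás is at the top.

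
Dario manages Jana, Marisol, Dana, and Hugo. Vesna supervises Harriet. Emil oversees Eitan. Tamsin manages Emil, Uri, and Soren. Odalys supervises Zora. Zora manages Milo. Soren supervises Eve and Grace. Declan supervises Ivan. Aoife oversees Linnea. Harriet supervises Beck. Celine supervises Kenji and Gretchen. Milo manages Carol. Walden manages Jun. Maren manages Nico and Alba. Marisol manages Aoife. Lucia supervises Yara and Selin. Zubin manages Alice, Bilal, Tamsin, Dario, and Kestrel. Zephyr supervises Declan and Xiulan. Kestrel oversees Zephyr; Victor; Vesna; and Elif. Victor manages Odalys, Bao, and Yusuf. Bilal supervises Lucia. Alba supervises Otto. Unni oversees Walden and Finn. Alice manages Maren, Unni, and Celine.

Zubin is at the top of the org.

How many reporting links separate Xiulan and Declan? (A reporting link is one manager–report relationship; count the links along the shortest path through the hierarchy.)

2

Xiulan is 1 level below Zephyr, and Declan is 1 level below Zephyr (their lowest common manager). The shortest path runs up from Xiulan to Zephyr and back down to Declan: 1 + 1 = 2 links.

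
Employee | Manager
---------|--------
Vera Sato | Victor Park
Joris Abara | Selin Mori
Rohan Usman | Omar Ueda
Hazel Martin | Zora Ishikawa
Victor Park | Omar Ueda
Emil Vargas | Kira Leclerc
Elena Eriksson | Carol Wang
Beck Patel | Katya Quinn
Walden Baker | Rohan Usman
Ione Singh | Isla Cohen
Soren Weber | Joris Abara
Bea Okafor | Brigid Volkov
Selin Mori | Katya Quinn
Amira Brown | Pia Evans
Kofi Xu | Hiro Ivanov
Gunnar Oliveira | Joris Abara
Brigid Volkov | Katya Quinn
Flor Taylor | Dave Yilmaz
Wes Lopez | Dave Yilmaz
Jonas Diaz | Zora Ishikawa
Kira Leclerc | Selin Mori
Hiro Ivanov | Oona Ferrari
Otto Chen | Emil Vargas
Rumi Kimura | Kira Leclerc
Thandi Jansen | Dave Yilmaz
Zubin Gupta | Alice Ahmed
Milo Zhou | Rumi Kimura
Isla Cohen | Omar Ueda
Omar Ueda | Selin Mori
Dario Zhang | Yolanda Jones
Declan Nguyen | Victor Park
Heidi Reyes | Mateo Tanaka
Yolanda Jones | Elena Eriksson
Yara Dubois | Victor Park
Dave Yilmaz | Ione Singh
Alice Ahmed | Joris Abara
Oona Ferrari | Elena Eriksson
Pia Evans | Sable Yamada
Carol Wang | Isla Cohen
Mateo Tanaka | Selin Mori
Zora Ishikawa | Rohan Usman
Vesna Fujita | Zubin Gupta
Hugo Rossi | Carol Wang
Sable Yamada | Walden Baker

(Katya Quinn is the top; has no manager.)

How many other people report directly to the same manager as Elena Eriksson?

1

Elena Eriksson reports to Carol Wang. Carol Wang's other direct reports are Hugo Rossi — 1 peer.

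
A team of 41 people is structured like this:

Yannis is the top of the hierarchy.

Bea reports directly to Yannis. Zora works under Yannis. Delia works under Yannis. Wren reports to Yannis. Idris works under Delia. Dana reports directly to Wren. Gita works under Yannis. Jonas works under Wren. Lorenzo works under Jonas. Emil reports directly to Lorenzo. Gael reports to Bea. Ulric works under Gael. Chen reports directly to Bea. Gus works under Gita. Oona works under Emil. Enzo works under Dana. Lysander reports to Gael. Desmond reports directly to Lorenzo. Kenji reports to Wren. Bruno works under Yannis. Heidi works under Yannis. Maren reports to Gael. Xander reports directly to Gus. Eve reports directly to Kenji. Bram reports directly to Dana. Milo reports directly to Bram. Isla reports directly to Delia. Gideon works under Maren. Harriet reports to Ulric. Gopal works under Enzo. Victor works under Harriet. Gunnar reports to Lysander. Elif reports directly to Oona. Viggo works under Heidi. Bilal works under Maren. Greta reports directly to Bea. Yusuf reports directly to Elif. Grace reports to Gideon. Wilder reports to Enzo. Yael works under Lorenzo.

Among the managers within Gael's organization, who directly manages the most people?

Gael

Direct-report counts within Gael's organization: Gael has 3; Maren has 2; Gideon has 1; Lysander has 1; Ulric has 1; Harriet has 1. The largest is 3, held by Gael.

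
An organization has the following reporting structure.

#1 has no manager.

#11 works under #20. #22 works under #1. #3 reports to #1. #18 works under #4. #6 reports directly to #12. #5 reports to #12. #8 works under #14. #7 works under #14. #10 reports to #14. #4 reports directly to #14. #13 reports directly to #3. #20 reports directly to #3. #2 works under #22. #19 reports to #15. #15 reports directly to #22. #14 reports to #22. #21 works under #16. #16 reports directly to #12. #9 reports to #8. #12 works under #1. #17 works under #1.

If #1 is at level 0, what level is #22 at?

1

Chain from #22 up to #1: #22 → #1. That is 1 step up, so #22 is 1 level below #1.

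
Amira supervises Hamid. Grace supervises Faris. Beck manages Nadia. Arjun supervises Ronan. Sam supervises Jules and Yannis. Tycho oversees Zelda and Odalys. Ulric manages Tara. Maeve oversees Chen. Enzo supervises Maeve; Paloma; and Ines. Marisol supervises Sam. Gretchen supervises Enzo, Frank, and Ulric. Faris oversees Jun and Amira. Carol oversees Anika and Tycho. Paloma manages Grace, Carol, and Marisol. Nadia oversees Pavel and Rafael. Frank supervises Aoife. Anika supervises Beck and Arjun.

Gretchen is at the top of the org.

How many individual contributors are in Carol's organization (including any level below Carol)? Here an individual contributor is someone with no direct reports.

5

The people in Carol's organization with no one reporting to them are Odalys, Zelda, Ronan, Rafael, Pavel. That is 5.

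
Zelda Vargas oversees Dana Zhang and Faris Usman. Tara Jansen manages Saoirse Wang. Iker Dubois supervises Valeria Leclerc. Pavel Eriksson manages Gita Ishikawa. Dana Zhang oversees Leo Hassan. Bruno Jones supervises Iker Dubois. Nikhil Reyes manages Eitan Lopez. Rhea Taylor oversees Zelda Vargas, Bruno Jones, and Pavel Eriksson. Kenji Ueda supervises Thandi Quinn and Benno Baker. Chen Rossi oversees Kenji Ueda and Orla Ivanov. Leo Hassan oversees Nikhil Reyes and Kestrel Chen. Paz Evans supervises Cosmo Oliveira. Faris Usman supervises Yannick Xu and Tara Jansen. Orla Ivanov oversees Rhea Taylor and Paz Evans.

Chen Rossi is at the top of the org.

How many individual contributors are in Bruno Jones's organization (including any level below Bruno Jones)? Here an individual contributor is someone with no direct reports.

1

The only person in Bruno Jones's organization with no one reporting to them is Valeria Leclerc. That is 1.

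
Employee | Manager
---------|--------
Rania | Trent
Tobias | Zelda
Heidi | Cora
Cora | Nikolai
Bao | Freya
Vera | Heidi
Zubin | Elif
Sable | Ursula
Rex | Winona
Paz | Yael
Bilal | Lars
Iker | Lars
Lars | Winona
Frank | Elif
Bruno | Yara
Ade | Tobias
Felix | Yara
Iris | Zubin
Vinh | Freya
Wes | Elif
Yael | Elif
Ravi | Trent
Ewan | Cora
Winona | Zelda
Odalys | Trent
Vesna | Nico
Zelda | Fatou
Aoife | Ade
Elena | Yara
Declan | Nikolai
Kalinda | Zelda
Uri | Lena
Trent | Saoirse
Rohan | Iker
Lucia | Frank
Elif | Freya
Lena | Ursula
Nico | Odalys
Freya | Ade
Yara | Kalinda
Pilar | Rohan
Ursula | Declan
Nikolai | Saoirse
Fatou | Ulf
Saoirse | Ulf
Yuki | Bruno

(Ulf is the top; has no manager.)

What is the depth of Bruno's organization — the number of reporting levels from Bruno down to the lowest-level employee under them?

The longest chain under Bruno runs Bruno → Yuki, which is 1 level below Bruno.

1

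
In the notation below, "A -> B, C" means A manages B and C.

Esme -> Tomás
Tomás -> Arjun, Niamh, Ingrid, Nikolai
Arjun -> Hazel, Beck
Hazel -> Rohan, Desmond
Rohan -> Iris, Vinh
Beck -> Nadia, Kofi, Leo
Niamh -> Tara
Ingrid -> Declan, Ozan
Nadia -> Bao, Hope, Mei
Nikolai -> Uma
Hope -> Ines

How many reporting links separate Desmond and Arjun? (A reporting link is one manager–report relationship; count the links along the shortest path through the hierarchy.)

2

Desmond is in Arjun's organization: the chain from Desmond up to Arjun is Desmond → Hazel → Arjun, which is 2 links.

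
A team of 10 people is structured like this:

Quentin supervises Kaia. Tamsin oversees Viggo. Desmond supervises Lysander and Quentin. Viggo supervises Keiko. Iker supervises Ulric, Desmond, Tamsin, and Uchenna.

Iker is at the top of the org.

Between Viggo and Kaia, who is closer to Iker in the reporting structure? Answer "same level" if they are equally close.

Viggo is 2 levels below Iker; Kaia is 3. Viggo is higher.

Viggo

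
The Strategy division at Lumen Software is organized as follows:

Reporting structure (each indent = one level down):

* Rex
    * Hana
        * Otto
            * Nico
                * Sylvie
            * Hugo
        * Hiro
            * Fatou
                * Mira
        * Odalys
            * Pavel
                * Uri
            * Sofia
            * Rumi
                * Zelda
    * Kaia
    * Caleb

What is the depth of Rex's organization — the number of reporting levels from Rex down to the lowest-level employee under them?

The longest chain under Rex runs Rex → Hana → Odalys → Rumi → Zelda, which is 4 levels below Rex.

4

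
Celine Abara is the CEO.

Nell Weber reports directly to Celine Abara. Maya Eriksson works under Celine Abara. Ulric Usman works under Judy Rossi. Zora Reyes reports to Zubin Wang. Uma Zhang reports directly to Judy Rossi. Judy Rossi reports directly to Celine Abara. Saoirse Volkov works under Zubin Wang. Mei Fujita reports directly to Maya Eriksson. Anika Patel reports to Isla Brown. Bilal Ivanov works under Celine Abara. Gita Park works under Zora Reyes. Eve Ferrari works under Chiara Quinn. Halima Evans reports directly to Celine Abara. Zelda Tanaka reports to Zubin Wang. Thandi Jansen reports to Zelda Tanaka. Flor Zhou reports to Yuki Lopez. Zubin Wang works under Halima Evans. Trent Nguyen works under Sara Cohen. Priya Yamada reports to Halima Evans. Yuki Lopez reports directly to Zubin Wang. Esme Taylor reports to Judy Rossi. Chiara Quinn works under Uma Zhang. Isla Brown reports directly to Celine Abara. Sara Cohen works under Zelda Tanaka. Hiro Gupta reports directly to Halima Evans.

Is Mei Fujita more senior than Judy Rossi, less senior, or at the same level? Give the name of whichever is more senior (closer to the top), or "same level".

Judy Rossi

Mei Fujita is 2 levels below Celine Abara; Judy Rossi is 1. Judy Rossi is higher.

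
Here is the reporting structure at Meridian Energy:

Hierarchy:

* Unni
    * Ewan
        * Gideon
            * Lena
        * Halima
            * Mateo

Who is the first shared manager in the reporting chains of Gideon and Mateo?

Gideon's chain of managers is Ewan, Unni. Mateo's chain of managers is Halima, Ewan, Unni. The first manager that appears in both chains is Ewan.

Ewan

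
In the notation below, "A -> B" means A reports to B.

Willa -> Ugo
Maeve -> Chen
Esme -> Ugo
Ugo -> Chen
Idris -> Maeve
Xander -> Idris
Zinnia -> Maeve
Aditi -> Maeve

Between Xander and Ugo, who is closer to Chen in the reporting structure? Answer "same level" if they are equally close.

Ugo

Xander is 3 levels below Chen; Ugo is 1. Ugo is higher.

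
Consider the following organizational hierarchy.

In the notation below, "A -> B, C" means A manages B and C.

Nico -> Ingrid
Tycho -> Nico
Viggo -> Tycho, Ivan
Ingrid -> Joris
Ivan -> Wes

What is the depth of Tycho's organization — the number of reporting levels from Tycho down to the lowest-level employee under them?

3

The longest chain under Tycho runs Tycho → Nico → Ingrid → Joris, which is 3 levels below Tycho.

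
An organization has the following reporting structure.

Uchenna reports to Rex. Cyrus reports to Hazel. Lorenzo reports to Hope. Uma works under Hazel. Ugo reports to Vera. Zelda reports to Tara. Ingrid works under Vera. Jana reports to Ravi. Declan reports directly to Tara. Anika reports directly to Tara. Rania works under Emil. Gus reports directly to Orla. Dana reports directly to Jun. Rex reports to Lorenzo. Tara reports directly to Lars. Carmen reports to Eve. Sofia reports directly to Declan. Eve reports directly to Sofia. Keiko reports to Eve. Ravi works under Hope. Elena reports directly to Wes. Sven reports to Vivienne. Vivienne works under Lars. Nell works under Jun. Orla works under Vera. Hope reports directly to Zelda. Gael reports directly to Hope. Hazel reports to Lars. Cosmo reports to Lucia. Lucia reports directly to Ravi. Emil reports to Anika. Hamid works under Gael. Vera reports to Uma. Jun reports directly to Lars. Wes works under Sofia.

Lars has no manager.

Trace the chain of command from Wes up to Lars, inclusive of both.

Wes reports to Sofia. Sofia reports to Declan. Declan reports to Tara. Tara reports to Lars. Lars is at the top.

Wes -> Sofia -> Declan -> Tara -> Lars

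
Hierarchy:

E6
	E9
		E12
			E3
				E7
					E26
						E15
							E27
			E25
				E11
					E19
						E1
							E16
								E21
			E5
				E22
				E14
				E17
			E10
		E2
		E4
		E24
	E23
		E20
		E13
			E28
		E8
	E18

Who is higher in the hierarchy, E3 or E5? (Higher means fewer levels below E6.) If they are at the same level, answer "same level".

same level

Both E3 and E5 are 3 levels below E6.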